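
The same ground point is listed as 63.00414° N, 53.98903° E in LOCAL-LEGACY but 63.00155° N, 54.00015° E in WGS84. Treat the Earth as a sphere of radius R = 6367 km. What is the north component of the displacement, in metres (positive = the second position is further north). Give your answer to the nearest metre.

Δφ = 63.00155° − 63.00414° = -0.00259°; Δλ = 54.00015° − 53.98903° = +0.01112°.
1° along a meridian = πR/180 = 111125 m.
ΔN = Δφ × 111125 = -287.8 m; ΔE = Δλ × 111125 × cos(63.00414°) = +0.01112 × 111125 × 0.453926 = 560.9 m.

ΔN = -288 m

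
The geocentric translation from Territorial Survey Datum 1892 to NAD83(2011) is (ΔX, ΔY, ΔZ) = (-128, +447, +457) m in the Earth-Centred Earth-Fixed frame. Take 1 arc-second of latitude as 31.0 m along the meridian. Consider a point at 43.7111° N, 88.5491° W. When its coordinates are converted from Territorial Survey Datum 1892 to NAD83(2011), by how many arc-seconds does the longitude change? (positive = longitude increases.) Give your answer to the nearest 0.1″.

Δλ = -5.2″

sin φ = 0.691022, cos φ = 0.722833, sin λ = -0.999679, cos λ = 0.025320.
East component: ΔE = −sin λ·ΔX + cos λ·ΔY = −(-0.999679)(-128) + (0.025320)(447) = -116.64 m.
1° of latitude spans 3600 × 31.00 = 111600 m; at latitude φ, 1° of longitude spans that × cos φ = 80668.2 m, so Δλ = -116.64 / 80668.2 × 3600 = -5.205″.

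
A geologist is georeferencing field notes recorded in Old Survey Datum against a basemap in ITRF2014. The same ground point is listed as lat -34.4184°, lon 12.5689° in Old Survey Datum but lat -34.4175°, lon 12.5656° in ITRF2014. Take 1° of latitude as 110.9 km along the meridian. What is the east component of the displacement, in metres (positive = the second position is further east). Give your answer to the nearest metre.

ΔE = -302 m

Δφ = -34.4175° − -34.4184° = +0.0009°; Δλ = 12.5656° − 12.5689° = -0.0033°.
ΔN = Δφ × 110900 = 99.8 m; ΔE = Δλ × 110900 × cos(-34.4184°) = -0.0033 × 110900 × 0.824932 = -301.9 m.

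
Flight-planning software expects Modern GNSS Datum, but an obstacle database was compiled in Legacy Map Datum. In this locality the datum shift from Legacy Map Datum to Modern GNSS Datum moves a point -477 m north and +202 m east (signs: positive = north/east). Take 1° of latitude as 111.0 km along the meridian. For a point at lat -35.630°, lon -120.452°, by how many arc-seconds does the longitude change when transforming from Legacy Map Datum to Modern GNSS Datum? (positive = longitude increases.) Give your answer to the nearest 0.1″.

Δλ = 8.1″

At latitude -35.630°, cos φ = 0.812796.
1° of longitude at this latitude = 111.0 × cos φ = 90.22 km, so Δλ = 202.0 / 90220.3 = 0.0022390° = 8.060″.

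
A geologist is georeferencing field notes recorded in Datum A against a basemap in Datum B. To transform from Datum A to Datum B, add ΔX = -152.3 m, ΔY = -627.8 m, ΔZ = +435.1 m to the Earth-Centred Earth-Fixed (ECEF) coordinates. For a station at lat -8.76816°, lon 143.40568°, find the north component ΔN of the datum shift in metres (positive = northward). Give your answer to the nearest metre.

ΔN = 392 m

The local north axis is (−sin φ cos λ, −sin φ sin λ, cos φ), giving ΔN = 18.640 − 57.051 + 430.015 = 391.60 m.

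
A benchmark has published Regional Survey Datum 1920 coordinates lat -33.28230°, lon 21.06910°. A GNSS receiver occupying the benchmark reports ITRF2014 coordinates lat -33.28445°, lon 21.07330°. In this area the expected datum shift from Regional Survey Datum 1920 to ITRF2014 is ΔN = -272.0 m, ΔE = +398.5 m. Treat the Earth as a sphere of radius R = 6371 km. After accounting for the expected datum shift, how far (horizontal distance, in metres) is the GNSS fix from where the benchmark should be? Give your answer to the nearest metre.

Observed coordinate differences: Δφ = -0.00215°, Δλ = +0.00420°.
Converting to metres (1° lat = 111195 m, cos φ = 0.835977): observed ΔN = -239.1 m, observed ΔE = 390.4 m.
Subtracting the expected shift leaves a residual of -239.1 − (-272.0) = 32.9 m north and 390.4 − (398.5) = -8.1 m east.
Residual distance = √(32.9² + (-8.1)²) = 33.9 m.

34 m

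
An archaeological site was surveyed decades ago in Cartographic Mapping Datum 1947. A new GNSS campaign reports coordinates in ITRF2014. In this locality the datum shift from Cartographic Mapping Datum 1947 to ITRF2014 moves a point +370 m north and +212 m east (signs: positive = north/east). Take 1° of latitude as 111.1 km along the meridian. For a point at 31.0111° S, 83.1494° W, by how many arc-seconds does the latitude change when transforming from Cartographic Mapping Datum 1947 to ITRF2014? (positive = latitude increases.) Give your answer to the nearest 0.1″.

1° of latitude = 111.1 km, so Δφ = 370.0 / 111100 = 0.0033303° = 11.989″.

Δφ = 12.0″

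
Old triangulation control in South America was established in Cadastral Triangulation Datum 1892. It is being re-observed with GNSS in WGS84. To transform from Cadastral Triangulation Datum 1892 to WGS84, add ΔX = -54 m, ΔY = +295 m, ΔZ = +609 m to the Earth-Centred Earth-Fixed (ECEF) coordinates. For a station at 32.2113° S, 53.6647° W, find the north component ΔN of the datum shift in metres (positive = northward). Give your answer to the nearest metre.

ΔN = 372 m

At φ = -32.2113°, λ = -53.6647°: sin φ = -0.533043, cos φ = 0.846088, sin λ = -0.805563, cos λ = 0.592510.
ΔN = −sin φ cos λ·ΔX − sin φ sin λ·ΔY + cos φ·ΔZ = −(-0.533043)(0.592510)(-54) − (-0.533043)(-0.805563)(295) + (0.846088)(609) = 371.54 m.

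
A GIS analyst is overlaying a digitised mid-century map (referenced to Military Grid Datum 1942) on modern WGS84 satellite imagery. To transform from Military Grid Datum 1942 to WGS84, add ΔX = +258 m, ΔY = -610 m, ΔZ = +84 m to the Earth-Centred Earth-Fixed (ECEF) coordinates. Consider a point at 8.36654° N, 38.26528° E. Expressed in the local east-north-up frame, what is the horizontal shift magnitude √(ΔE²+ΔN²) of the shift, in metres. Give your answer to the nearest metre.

The local east axis at (φ, λ) is (−sin λ, cos λ, 0), so ΔE = −sin(38.26528°)·258 + cos(38.26528°)·(-610) = -638.72 m.
The local north axis is (−sin φ cos λ, −sin φ sin λ, cos φ), giving ΔN = -29.475 + 54.968 + 83.106 = 108.60 m.
Horizontal magnitude = √(ΔE² + ΔN²) = √((-638.72)² + 108.60²) = 647.89 m.

648 m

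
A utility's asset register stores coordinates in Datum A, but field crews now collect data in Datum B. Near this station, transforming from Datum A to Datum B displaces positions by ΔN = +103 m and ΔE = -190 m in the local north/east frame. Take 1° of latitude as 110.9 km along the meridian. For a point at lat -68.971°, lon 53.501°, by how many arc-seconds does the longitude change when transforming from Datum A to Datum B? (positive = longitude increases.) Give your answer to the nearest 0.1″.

At latitude -68.971°, cos φ = 0.358840.
1° of longitude at this latitude = 110.9 × cos φ = 39.80 km, so Δλ = -190.0 / 39795.4 = -0.0047744° = -17.188″.

Δλ = -17.2″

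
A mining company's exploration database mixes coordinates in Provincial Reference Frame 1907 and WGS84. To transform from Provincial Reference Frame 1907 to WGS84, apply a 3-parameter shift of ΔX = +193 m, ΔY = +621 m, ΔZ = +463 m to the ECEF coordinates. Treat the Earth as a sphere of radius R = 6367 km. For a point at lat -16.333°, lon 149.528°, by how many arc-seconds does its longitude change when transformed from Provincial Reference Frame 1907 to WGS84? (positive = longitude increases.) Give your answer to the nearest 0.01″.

Δλ = -21.37″

sin φ = -0.281219, cos φ = 0.959643, sin λ = 0.507117, cos λ = -0.861877.
East component: ΔE = −sin λ·ΔX + cos λ·ΔY = −(0.507117)(193) + (-0.861877)(621) = -633.10 m.
1° of latitude spans πR/180 = 111125 m; at latitude φ, 1° of longitude spans that × cos φ = 106640.5 m, so Δλ = -633.10 / 106640.5 × 3600 = -21.372″.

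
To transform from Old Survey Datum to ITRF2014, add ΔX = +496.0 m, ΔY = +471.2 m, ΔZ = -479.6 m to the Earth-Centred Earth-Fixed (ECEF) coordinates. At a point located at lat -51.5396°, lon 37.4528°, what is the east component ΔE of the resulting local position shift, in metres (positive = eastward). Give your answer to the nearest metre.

The local east axis at (φ, λ) is (−sin λ, cos λ, 0), so ΔE = −sin(37.4528°)·496.0 + cos(37.4528°)·471.2 = 72.44 m.

ΔE = 72 m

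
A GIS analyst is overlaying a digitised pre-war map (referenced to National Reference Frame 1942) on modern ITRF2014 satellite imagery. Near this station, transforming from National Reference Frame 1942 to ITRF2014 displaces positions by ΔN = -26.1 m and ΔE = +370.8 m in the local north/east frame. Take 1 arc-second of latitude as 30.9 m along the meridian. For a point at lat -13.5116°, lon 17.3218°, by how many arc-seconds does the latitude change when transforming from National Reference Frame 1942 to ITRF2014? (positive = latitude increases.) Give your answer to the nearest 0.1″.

Δφ = -0.8″

1″ of latitude = 30.90 m, so Δφ = -26.1 / 30.90 = -0.845″.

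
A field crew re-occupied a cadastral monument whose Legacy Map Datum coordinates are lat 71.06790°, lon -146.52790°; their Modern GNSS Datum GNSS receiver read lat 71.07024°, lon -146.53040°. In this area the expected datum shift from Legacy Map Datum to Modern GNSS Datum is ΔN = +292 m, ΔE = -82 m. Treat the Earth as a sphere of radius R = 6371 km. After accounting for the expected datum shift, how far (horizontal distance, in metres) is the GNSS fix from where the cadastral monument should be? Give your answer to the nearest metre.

Observed coordinate differences: Δφ = +0.00234°, Δλ = -0.00250°.
Converting to metres (1° lat = 111195 m, cos φ = 0.324447): observed ΔN = 260.2 m, observed ΔE = -90.2 m.
Subtracting the expected shift leaves a residual of 260.2 − (292) = -31.8 m north and -90.2 − (-82) = -8.2 m east.
Residual distance = √((-31.8)² + (-8.2)²) = 32.8 m.

33 m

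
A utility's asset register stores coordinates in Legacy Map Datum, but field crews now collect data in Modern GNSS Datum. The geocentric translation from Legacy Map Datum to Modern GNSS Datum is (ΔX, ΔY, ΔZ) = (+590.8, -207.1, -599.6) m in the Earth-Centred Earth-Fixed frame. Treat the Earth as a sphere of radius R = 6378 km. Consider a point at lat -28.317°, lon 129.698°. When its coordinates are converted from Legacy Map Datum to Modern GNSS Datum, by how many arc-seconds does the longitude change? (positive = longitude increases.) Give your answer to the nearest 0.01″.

Δλ = -11.84″

sin φ = -0.474349, cos φ = 0.880337, sin λ = 0.769422, cos λ = -0.638741.
East component: ΔE = −sin λ·ΔX + cos λ·ΔY = −(0.769422)(590.8) + (-0.638741)(-207.1) = -322.29 m.
1° of latitude spans πR/180 = 111317 m; at latitude φ, 1° of longitude spans that × cos φ = 97996.5 m, so Δλ = -322.29 / 97996.5 × 3600 = -11.840″.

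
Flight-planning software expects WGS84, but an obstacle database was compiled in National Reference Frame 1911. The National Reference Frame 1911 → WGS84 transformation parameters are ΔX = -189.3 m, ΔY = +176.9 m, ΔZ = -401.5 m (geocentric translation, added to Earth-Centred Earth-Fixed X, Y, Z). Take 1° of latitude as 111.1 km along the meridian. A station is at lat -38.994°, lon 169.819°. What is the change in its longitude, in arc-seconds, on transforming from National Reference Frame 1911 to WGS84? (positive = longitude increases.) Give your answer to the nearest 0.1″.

Δλ = -5.9″

sin φ = -0.629239, cos φ = 0.777212, sin λ = 0.176758, cos λ = -0.984254.
East component: ΔE = −sin λ·ΔX + cos λ·ΔY = −(0.176758)(-189.3) + (-0.984254)(176.9) = -140.65 m.
1° of latitude spans 111100 m; at latitude φ, 1° of longitude spans that × cos φ = 86348.2 m, so Δλ = -140.65 / 86348.2 × 3600 = -5.864″.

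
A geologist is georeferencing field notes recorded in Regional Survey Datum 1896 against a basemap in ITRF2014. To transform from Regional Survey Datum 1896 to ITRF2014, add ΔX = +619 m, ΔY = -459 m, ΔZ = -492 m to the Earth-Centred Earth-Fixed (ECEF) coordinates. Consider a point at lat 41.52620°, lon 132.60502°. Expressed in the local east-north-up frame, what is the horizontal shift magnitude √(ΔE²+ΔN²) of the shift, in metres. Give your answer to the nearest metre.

197 m

At φ = 41.52620°, λ = 132.60502°: sin φ = 0.662962, cos φ = 0.748653, sin λ = 0.736038, cos λ = -0.676940.
ΔE = −sin λ·ΔX + cos λ·ΔY = −(0.736038)·(619) + (-0.676940)·(-459) = -144.89 m.
ΔN = −sin φ cos λ·ΔX − sin φ sin λ·ΔY + cos φ·ΔZ = −(0.662962)(-0.676940)(619) − (0.662962)(0.736038)(-459) + (0.748653)(-492) = 133.44 m.
Horizontal magnitude = √(ΔE² + ΔN²) = √((-144.89)² + 133.44²) = 196.98 m.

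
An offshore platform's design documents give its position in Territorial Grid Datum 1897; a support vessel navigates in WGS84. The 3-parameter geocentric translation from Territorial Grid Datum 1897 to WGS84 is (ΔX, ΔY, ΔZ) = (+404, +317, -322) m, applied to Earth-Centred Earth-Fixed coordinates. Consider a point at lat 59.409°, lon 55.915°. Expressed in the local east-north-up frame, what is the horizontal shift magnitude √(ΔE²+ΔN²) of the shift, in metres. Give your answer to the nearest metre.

The local east axis at (φ, λ) is (−sin λ, cos λ, 0), so ΔE = −sin(55.915°)·404 + cos(55.915°)·317 = -156.94 m.
The local north axis is (−sin φ cos λ, −sin φ sin λ, cos φ), giving ΔN = -194.899 − 226.002 − 163.868 = -584.77 m.
Horizontal magnitude = √(ΔE² + ΔN²) = √((-156.94)² + (-584.77)²) = 605.46 m.

605 m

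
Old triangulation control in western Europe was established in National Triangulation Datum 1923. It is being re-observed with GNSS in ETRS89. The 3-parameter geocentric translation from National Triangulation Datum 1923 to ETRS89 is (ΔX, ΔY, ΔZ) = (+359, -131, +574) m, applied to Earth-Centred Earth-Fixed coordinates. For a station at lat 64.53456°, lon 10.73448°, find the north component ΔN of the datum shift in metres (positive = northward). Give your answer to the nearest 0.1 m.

The local north axis is (−sin φ cos λ, −sin φ sin λ, cos φ), giving ΔN = -318.449 + 22.029 + 246.801 = -49.62 m.

ΔN = -49.6 m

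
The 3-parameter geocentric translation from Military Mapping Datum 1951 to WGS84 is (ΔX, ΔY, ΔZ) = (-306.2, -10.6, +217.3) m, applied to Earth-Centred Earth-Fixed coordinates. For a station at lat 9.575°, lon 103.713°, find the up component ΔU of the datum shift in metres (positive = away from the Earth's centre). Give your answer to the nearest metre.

At φ = 9.575°, λ = 103.713°: sin φ = 0.166339, cos φ = 0.986069, sin λ = 0.971495, cos λ = -0.237059.
ΔU = cos φ cos λ·ΔX + cos φ sin λ·ΔY + sin φ·ΔZ = (0.986069)(-0.237059)(-306.2) + (0.986069)(0.971495)(-10.6) + (0.166339)(217.3) = 97.57 m.

ΔU = 98 m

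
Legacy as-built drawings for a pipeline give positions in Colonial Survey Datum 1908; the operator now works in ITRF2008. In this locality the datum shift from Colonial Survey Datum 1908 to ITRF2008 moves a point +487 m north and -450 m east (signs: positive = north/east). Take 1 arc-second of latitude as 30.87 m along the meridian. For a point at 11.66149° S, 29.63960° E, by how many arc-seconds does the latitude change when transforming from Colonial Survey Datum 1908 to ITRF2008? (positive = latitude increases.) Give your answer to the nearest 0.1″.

Δφ = 15.8″

1″ of latitude = 30.87 m, so Δφ = 487.0 / 30.87 = 15.776″.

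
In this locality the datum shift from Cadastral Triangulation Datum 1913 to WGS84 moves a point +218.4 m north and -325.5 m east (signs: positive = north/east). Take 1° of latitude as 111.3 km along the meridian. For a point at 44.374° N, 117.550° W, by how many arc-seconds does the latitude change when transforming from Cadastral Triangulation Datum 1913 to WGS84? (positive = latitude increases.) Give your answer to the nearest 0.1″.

Δφ = 7.1″

1° of latitude = 111.3 km, so Δφ = 218.4 / 111300 = 0.0019623° = 7.064″.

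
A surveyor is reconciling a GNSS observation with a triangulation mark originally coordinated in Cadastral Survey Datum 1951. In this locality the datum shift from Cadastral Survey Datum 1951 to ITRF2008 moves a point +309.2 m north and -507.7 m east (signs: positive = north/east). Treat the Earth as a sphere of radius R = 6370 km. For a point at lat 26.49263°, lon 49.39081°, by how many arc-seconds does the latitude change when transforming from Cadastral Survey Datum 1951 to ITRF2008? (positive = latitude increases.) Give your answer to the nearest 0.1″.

On a sphere of radius R, 1 rad of latitude = R, so Δφ = ΔN / R = 309.2 / 6370000 = 4.8540e-05 rad = 10.012″.

Δφ = 10.0″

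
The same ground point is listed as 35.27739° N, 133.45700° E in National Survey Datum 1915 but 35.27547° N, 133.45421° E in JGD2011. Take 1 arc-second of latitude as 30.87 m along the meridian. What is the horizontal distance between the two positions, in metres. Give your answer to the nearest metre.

331 m

Δφ = 35.27547° − 35.27739° = -0.00192°; Δλ = 133.45421° − 133.45700° = -0.00279°.
1° of latitude = 3600 × 30.87 = 111132 m.
ΔN = Δφ × 111132 = -213.4 m; ΔE = Δλ × 111132 × cos(35.27739°) = -0.00279 × 111132 × 0.816366 = -253.1 m.
Distance = √(ΔE² + ΔN²) = √((-253.1)² + (-213.4)²) = 331.1 m.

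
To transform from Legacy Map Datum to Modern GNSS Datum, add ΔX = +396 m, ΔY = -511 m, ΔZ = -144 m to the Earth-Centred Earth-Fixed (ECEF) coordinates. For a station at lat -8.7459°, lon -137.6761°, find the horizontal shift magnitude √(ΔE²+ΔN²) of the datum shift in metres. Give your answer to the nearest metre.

The local east axis at (φ, λ) is (−sin λ, cos λ, 0), so ΔE = −sin(-137.6761°)·396 + cos(-137.6761°)·(-511) = 644.44 m.
The local north axis is (−sin φ cos λ, −sin φ sin λ, cos φ), giving ΔN = -44.518 + 52.316 − 142.326 = -134.53 m.
Horizontal magnitude = √(ΔE² + ΔN²) = √(644.44² + (-134.53)²) = 658.33 m.

658 m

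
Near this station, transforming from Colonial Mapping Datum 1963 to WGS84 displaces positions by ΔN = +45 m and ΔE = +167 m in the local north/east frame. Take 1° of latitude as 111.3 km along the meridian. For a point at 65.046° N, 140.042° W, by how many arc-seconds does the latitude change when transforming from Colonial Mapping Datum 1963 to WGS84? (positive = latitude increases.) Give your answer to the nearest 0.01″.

1° of latitude = 111.3 km, so Δφ = 45.0 / 111300 = 0.0004043° = 1.456″.

Δφ = 1.46″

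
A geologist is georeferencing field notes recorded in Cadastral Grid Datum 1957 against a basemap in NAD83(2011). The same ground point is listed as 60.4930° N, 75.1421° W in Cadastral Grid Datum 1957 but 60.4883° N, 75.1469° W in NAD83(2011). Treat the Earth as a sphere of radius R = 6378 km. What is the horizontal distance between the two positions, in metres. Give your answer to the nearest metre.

Δφ = 60.4883° − 60.4930° = -0.0047°; Δλ = -75.1469° − -75.1421° = -0.0048°.
1° along a meridian = πR/180 = 111317 m.
ΔN = Δφ × 111317 = -523.2 m; ΔE = Δλ × 111317 × cos(60.4930°) = -0.0048 × 111317 × 0.492530 = -263.2 m.
Distance = √(ΔE² + ΔN²) = √((-263.2)² + (-523.2)²) = 585.7 m.

586 m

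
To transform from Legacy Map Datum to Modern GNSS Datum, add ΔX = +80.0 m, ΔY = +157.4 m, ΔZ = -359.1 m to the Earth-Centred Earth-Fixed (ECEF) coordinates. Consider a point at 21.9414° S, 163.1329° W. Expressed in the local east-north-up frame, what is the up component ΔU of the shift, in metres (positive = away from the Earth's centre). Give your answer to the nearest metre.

ΔU = 21 m

At φ = -21.9414°, λ = -163.1329°: sin φ = -0.373658, cos φ = 0.927567, sin λ = -0.290153, cos λ = -0.956980.
ΔU = cos φ cos λ·ΔX + cos φ sin λ·ΔY + sin φ·ΔZ = (0.927567)(-0.956980)(80.0) + (0.927567)(-0.290153)(157.4) + (-0.373658)(-359.1) = 20.81 m.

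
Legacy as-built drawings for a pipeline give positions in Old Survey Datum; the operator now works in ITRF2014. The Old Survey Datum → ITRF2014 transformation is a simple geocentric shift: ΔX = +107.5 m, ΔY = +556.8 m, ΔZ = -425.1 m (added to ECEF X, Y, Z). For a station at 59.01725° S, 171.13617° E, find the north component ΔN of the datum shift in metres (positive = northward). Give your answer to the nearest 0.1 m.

At φ = -59.01725°, λ = 171.13617°: sin φ = -0.857322, cos φ = 0.514780, sin λ = 0.154087, cos λ = -0.988057.
ΔN = −sin φ cos λ·ΔX − sin φ sin λ·ΔY + cos φ·ΔZ = −(-0.857322)(-0.988057)(107.5) − (-0.857322)(0.154087)(556.8) + (0.514780)(-425.1) = -236.34 m.

ΔN = -236.3 m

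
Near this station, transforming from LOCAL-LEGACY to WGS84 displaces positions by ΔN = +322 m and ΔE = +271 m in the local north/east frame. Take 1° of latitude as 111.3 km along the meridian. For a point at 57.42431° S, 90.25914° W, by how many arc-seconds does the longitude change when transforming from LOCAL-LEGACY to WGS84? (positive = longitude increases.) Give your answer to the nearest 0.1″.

At latitude -57.42431°, cos φ = 0.538413.
1° of longitude at this latitude = 111.3 × cos φ = 59.93 km, so Δλ = 271.0 / 59925.4 = 0.0045223° = 16.280″.

Δλ = 16.3″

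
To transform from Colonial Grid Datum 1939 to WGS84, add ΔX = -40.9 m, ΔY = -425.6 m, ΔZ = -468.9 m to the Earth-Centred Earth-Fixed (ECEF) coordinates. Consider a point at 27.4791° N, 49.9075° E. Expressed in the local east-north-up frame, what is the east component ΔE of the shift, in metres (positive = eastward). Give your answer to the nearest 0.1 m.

ΔE = -242.8 m

The local east axis at (φ, λ) is (−sin λ, cos λ, 0), so ΔE = −sin(49.9075°)·(-40.9) + cos(49.9075°)·(-425.6) = -242.81 m.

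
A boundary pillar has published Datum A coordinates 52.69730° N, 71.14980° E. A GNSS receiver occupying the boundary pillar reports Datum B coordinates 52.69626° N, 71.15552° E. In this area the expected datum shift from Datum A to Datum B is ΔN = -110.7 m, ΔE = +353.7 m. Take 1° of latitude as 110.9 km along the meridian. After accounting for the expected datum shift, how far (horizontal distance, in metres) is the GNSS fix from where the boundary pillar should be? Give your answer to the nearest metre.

31 m

Observed coordinate differences: Δφ = -0.00104°, Δλ = +0.00572°.
Converting to metres (1° lat = 110900 m, cos φ = 0.606026): observed ΔN = -115.3 m, observed ΔE = 384.4 m.
Subtracting the expected shift leaves a residual of -115.3 − (-110.7) = -4.6 m north and 384.4 − (353.7) = 30.7 m east.
Residual distance = √((-4.6)² + 30.7²) = 31.1 m.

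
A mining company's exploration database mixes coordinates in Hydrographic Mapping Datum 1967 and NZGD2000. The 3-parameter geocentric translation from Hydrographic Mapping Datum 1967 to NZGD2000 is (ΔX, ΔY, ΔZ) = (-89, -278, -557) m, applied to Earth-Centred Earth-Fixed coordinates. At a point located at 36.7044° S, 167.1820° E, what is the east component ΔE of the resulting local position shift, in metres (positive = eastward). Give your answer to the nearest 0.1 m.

ΔE = 290.8 m

The local east axis at (φ, λ) is (−sin λ, cos λ, 0), so ΔE = −sin(167.1820°)·(-89) + cos(167.1820°)·(-278) = 290.82 m.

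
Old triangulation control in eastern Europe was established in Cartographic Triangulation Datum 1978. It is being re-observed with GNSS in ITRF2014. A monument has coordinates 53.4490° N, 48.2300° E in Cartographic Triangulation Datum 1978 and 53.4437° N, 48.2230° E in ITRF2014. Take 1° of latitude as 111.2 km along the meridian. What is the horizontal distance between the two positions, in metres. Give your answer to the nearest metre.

Δφ = 53.4437° − 53.4490° = -0.0053°; Δλ = 48.2230° − 48.2300° = -0.0070°.
ΔN = Δφ × 111200 = -589.4 m; ΔE = Δλ × 111200 × cos(53.4490°) = -0.0070 × 111200 × 0.595538 = -463.6 m.
Distance = √(ΔE² + ΔN²) = √((-463.6)² + (-589.4)²) = 749.8 m.

750 m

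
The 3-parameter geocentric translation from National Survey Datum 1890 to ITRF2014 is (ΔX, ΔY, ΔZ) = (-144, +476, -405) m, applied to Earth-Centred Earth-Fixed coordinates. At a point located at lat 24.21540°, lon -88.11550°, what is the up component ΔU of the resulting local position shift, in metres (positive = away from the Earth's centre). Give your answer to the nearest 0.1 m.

At φ = 24.21540°, λ = -88.11550°: sin φ = 0.410168, cos φ = 0.912010, sin λ = -0.999459, cos λ = 0.032885.
ΔU = cos φ cos λ·ΔX + cos φ sin λ·ΔY + sin φ·ΔZ = (0.912010)(0.032885)(-144) + (0.912010)(-0.999459)(476) + (0.410168)(-405) = -604.32 m.

ΔU = -604.3 m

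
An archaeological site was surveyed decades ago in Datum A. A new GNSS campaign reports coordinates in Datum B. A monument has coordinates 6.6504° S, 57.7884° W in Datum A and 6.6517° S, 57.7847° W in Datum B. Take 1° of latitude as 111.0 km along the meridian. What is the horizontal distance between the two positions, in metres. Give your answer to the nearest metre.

433 m

Δφ = -6.6517° − -6.6504° = -0.0013°; Δλ = -57.7847° − -57.7884° = +0.0037°.
ΔN = Δφ × 111000 = -144.3 m; ΔE = Δλ × 111000 × cos(-6.6504°) = +0.0037 × 111000 × 0.993271 = 407.9 m.
Distance = √(ΔE² + ΔN²) = √(407.9² + (-144.3)²) = 432.7 m.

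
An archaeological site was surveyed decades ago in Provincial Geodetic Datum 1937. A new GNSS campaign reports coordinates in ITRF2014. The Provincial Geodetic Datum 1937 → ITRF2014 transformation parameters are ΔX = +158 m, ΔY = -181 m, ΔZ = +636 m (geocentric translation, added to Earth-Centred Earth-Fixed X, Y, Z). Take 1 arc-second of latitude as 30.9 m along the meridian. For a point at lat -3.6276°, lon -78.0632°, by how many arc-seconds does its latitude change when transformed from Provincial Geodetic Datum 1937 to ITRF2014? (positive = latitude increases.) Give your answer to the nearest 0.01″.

Δφ = 20.97″

sin φ = -0.063271, cos φ = 0.997996, sin λ = -0.978376, cos λ = 0.206833.
North component: ΔN = −sin φ cos λ·ΔX − sin φ sin λ·ΔY + cos φ·ΔZ = −(-0.063271)(0.206833)(158) − (-0.063271)(-0.978376)(-181) + (0.997996)(636) = 648.00 m.
1° of latitude spans 3600 × 30.90 = 111240 m, so Δφ = 648.00 / 111240 × 3600 = 20.971″.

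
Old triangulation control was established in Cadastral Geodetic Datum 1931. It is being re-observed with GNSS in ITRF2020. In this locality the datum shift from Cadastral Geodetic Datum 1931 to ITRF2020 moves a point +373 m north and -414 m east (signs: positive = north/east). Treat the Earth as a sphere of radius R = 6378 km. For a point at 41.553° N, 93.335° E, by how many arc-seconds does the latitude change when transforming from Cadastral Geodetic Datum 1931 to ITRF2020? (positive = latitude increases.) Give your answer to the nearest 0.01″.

On a sphere of radius R, 1 rad of latitude = R, so Δφ = ΔN / R = 373.0 / 6378000 = 5.8482e-05 rad = 12.063″.

Δφ = 12.06″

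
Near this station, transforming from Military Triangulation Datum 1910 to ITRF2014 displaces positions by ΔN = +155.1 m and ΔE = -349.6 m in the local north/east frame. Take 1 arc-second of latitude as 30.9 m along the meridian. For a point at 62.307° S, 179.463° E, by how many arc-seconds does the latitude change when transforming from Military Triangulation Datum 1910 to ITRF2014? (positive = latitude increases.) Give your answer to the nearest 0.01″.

1″ of latitude = 30.90 m, so Δφ = 155.1 / 30.90 = 5.019″.

Δφ = 5.02″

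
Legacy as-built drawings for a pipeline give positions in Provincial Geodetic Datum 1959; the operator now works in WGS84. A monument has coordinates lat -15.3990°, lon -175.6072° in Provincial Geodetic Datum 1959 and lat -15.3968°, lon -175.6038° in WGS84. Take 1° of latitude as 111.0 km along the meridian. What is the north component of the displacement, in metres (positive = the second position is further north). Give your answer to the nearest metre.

Δφ = -15.3968° − -15.3990° = +0.0022°; Δλ = -175.6038° − -175.6072° = +0.0034°.
ΔN = Δφ × 111000 = 244.2 m; ΔE = Δλ × 111000 × cos(-15.3990°) = +0.0034 × 111000 × 0.964100 = 363.9 m.

ΔN = 244 m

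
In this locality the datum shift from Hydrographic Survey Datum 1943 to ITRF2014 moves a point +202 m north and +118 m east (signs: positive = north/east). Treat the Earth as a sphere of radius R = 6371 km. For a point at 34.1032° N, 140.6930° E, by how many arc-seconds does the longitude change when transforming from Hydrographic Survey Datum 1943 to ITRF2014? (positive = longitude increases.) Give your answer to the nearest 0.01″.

At latitude 34.1032°, cos φ = 0.828029.
One radian of longitude at latitude φ spans R cos φ, so Δλ = ΔE / (R cos φ) = 118.0 / (6371000 × 0.828029) = 2.2368e-05 rad = 4.614″.

Δλ = 4.61″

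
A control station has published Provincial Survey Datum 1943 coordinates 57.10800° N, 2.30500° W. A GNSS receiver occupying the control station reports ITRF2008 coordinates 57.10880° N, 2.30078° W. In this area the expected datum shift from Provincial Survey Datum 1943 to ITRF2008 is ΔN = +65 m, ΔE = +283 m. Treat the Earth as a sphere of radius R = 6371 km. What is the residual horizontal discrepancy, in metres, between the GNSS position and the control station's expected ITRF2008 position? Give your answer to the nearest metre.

Observed coordinate differences: Δφ = +0.00080°, Δλ = +0.00422°.
Converting to metres (1° lat = 111195 m, cos φ = 0.543057): observed ΔN = 89.0 m, observed ΔE = 254.8 m.
Subtracting the expected shift leaves a residual of 89.0 − (65) = 24.0 m north and 254.8 − (283) = -28.2 m east.
Residual distance = √(24.0² + (-28.2)²) = 37.0 m.

37 m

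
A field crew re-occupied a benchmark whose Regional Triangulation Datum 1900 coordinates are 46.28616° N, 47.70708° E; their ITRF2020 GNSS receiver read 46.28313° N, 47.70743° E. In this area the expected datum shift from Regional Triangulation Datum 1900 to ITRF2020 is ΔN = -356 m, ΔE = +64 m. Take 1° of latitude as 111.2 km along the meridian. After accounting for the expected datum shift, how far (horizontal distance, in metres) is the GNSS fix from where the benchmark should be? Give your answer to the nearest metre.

42 m

Observed coordinate differences: Δφ = -0.00303°, Δλ = +0.00035°.
Converting to metres (1° lat = 111200 m, cos φ = 0.691057): observed ΔN = -336.9 m, observed ΔE = 26.9 m.
Subtracting the expected shift leaves a residual of -336.9 − (-356) = 19.1 m north and 26.9 − (64) = -37.1 m east.
Residual distance = √(19.1² + (-37.1)²) = 41.7 m.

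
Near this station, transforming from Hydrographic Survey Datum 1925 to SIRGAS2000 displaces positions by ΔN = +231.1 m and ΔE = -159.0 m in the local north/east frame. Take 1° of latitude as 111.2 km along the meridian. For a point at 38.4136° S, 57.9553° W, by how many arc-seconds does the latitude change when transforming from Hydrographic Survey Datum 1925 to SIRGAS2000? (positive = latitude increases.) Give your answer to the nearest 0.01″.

Δφ = 7.48″

1° of latitude = 111.2 km, so Δφ = 231.1 / 111200 = 0.0020782° = 7.482″.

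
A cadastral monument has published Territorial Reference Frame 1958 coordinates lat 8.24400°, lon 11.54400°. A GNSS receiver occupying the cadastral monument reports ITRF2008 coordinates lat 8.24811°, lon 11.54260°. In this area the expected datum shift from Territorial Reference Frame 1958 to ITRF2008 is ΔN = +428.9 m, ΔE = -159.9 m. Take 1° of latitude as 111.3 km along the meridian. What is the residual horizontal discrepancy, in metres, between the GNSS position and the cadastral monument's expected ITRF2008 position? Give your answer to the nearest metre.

29 m

Observed coordinate differences: Δφ = +0.00411°, Δλ = -0.00140°.
Converting to metres (1° lat = 111300 m, cos φ = 0.989666): observed ΔN = 457.4 m, observed ΔE = -154.2 m.
Subtracting the expected shift leaves a residual of 457.4 − (428.9) = 28.5 m north and -154.2 − (-159.9) = 5.7 m east.
Residual distance = √(28.5² + 5.7²) = 29.1 m.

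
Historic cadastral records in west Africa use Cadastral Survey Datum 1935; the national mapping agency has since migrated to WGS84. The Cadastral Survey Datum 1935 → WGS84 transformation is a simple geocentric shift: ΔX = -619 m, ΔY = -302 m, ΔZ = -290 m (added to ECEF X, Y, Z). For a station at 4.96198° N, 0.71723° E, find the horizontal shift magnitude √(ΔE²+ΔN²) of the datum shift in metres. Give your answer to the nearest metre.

The local east axis at (φ, λ) is (−sin λ, cos λ, 0), so ΔE = −sin(0.71723°)·(-619) + cos(0.71723°)·(-302) = -294.23 m.
The local north axis is (−sin φ cos λ, −sin φ sin λ, cos φ), giving ΔN = 53.536 + 0.327 − 288.913 = -235.05 m.
Horizontal magnitude = √(ΔE² + ΔN²) = √((-294.23)² + (-235.05)²) = 376.59 m.

377 m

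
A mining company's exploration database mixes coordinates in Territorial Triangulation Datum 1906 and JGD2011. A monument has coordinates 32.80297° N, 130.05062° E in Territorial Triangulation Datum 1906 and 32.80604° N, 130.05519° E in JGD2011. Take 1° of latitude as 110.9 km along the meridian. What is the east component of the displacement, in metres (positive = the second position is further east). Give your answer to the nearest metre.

Δφ = 32.80604° − 32.80297° = +0.00307°; Δλ = 130.05519° − 130.05062° = +0.00457°.
ΔN = Δφ × 110900 = 340.5 m; ΔE = Δλ × 110900 × cos(32.80297°) = +0.00457 × 110900 × 0.840539 = 426.0 m.

ΔE = 426 m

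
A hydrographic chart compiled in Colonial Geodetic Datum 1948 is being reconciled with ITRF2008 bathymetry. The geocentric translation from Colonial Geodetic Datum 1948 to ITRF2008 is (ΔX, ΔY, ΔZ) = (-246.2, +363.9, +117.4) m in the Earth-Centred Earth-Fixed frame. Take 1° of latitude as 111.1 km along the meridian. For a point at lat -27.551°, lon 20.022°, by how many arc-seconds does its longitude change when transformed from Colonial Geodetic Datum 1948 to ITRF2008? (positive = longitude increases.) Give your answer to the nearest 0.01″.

Δλ = 15.58″

sin φ = -0.462538, cos φ = 0.886599, sin λ = 0.342381, cos λ = 0.939561.
East component: ΔE = −sin λ·ΔX + cos λ·ΔY = −(0.342381)(-246.2) + (0.939561)(363.9) = 426.20 m.
1° of latitude spans 111100 m; at latitude φ, 1° of longitude spans that × cos φ = 98501.2 m, so Δλ = 426.20 / 98501.2 × 3600 = 15.577″.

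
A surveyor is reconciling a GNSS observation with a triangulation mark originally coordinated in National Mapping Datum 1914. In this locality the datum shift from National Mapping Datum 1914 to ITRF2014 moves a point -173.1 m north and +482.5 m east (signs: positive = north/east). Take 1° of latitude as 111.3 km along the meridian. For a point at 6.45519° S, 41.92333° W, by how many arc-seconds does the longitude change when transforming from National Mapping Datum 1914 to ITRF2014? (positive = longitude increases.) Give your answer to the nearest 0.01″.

Δλ = 15.71″

At latitude -6.45519°, cos φ = 0.993660.
1° of longitude at this latitude = 111.3 × cos φ = 110.59 km, so Δλ = 482.5 / 110594.4 = 0.0043628° = 15.706″.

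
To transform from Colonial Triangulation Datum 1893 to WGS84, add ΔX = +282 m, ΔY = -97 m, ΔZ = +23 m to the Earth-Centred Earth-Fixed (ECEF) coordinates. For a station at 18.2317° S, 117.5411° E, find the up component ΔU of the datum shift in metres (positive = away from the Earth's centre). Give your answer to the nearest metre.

At φ = -18.2317°, λ = 117.5411°: sin φ = -0.312860, cos φ = 0.949799, sin λ = 0.886679, cos λ = -0.462385.
ΔU = cos φ cos λ·ΔX + cos φ sin λ·ΔY + sin φ·ΔZ = (0.949799)(-0.462385)(282) + (0.949799)(0.886679)(-97) + (-0.312860)(23) = -212.73 m.

ΔU = -213 m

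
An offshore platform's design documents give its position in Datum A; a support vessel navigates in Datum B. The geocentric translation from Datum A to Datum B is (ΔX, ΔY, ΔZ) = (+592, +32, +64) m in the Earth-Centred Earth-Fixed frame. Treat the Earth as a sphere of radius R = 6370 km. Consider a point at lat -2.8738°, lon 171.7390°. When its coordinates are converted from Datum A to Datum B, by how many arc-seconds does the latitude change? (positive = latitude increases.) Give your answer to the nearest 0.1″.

sin φ = -0.050136, cos φ = 0.998742, sin λ = 0.143683, cos λ = -0.989624.
North component: ΔN = −sin φ cos λ·ΔX − sin φ sin λ·ΔY + cos φ·ΔZ = −(-0.050136)(-0.989624)(592) − (-0.050136)(0.143683)(32) + (0.998742)(64) = 34.78 m.
1° of latitude spans πR/180 = 111177 m, so Δφ = 34.78 / 111177 × 3600 = 1.126″.

Δφ = 1.1″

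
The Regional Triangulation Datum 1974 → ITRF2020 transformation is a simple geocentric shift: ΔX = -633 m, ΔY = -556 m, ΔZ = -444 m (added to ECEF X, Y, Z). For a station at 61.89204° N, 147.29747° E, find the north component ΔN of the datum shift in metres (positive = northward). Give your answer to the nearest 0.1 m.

At φ = 61.89204°, λ = 147.29747°: sin φ = 0.882061, cos φ = 0.471134, sin λ = 0.540277, cos λ = -0.841487.
ΔN = −sin φ cos λ·ΔX − sin φ sin λ·ΔY + cos φ·ΔZ = −(0.882061)(-0.841487)(-633) − (0.882061)(0.540277)(-556) + (0.471134)(-444) = -414.06 m.

ΔN = -414.1 m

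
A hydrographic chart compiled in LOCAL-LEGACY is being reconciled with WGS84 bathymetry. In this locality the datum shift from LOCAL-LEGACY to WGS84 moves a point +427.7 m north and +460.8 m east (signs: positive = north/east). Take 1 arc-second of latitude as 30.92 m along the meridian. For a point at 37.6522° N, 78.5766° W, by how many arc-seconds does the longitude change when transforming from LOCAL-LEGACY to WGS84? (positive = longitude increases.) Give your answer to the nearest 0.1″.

At latitude 37.6522°, cos φ = 0.791733.
1″ of longitude at this latitude = 30.92 × cos φ = 24.4804 m, so Δλ = 460.8 / 24.4804 = 18.823″.

Δλ = 18.8″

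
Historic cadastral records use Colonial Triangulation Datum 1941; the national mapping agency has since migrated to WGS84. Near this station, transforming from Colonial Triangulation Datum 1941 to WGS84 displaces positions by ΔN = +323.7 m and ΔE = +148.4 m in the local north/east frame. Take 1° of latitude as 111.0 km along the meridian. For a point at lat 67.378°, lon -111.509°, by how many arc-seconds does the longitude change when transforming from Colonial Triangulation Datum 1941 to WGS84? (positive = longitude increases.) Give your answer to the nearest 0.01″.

At latitude 67.378°, cos φ = 0.384650.
1° of longitude at this latitude = 111.0 × cos φ = 42.70 km, so Δλ = 148.4 / 42696.1 = 0.0034757° = 12.513″.

Δλ = 12.51″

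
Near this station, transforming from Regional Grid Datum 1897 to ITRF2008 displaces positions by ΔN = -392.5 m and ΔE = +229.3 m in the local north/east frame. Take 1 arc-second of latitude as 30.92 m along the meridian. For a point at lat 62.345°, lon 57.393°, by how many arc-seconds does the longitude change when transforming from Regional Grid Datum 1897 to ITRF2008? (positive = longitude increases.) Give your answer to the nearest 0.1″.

At latitude 62.345°, cos φ = 0.464147.
1″ of longitude at this latitude = 30.92 × cos φ = 14.3514 m, so Δλ = 229.3 / 14.3514 = 15.978″.

Δλ = 16.0″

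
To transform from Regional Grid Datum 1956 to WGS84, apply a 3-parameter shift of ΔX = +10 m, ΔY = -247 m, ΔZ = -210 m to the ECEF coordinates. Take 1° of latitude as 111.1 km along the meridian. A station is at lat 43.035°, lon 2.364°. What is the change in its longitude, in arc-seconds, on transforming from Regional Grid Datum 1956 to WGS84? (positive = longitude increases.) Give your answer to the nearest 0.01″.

sin φ = 0.682445, cos φ = 0.730937, sin λ = 0.041248, cos λ = 0.999149.
East component: ΔE = −sin λ·ΔX + cos λ·ΔY = −(0.041248)(10) + (0.999149)(-247) = -247.20 m.
1° of latitude spans 111100 m; at latitude φ, 1° of longitude spans that × cos φ = 81207.1 m, so Δλ = -247.20 / 81207.1 × 3600 = -10.959″.

Δλ = -10.96″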